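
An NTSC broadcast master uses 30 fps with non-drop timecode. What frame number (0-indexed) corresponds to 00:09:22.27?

frame 16887

Total seconds to the label: (0 × 3600 + 9 × 60 + 22) = 562.
Frame index = 562 × 30 + 27 = 16887.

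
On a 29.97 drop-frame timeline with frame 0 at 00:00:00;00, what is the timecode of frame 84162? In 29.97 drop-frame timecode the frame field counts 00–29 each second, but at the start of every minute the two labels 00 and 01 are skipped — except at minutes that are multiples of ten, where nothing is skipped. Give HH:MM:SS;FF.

00:46:48;06

Ten DF minutes hold 17982 frames, so frame 84162 lies in block 4 (frames 71928–89909) with 12234 frames into that block.
The block's first minute is 1800 frames and the rest 1798 each; 12234 frames reaches minute 6, so 4 × 18 + 6 × 2 = 84 labels have been skipped so far.
Adding those back, label number 84162 + 84 = 84246 at 30 labels/s is 2808 s + 6 f = 0 h 46 min 48 s frame 6, i.e. 00:46:48;06.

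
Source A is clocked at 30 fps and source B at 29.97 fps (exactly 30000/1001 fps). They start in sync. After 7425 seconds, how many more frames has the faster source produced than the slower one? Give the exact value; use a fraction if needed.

A emits 30 × 7425 = 222750 frames; B emits 30000/1001 × 7425 = 20250000/91.
Difference = 20250/91 frames (≈ 222.5275); B is behind A.

20250/91 frames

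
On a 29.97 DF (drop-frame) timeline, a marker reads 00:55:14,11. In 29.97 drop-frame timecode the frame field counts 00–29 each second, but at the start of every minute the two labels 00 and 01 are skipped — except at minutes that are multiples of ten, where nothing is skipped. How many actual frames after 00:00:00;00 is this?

As if non-drop at 30 labels/s: (0 × 3600 + 55 × 60 + 14) × 30 + 11 = 99431.
Minute boundaries passed: 55; those not divisible by 10: 55 − 5 = 50; dropped labels = 2 × 50 = 100.
Actual frame index = 99431 − 100 = 99331.

99331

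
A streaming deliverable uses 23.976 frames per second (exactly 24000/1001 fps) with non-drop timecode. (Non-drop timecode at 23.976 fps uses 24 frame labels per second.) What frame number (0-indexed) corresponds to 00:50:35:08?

72848

Total seconds to the label: (0 × 3600 + 50 × 60 + 35) = 3035.
Frame index = 3035 × 24 + 8 = 72848.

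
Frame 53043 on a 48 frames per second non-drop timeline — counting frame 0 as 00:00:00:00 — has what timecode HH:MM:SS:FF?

00:18:25:03

53043 ÷ 48 = 1105 full seconds, remainder 3 frames.
1105 s = 0 h 18 min 25 s.
Timecode: 00:18:25:03.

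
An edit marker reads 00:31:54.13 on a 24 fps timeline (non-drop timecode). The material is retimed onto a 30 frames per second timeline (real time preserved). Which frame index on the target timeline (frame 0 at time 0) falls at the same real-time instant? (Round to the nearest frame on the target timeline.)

Source frame index: (0×3600 + 31×60 + 54) × 24 + 13 = 45949.
Real time: 45949 / (24) = 45949/24 s.
Target frame: (45949/24) × (30) = 229745/4 ≈ 57436.250 → 57436.

frame 57436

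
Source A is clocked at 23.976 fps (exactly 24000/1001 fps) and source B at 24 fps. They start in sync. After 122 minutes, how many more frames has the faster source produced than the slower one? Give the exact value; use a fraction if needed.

122 min = 7320 s.
A emits 24000/1001 × 7320 = 175680000/1001 frames; B emits 24 × 7320 = 175680.
Difference = 175680/1001 frames (≈ 175.5045); B is ahead of A.

175680/1001 frames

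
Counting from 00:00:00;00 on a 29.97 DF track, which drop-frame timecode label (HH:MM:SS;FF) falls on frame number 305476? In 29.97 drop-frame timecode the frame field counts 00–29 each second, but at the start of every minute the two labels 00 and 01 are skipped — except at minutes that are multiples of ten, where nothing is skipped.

02:49:52;22

Each 10-minute DF block holds 10 × 60 × 30 − 9 × 2 = 17982 frames. 305476 ÷ 17982 → 16 full blocks, remainder 17764.
Within the partial block the first minute is 1800 frames and each further minute 1798, so 9 further minute boundaries passed. Total skipped labels = 18 × 16 + 2 × 9 = 306.
Non-drop label index = 305476 + 306 = 305782; at 30 labels/s that is 02:49:52:22, i.e. DF 02:49:52;22.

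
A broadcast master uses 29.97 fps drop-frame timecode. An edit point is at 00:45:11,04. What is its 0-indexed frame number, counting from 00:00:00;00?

Complete 10-minute blocks: 4, each 17982 frames → 71928.
Remaining 5 whole minutes in the current block: 1800 + 4 × 1798 = 8992 frames.
Within the current minute: 11 × 30 + 4 − 2 = 332 (labels ;00/;01 skipped at this minute). Total = 71928 + 8992 + 332 = 81252.

81252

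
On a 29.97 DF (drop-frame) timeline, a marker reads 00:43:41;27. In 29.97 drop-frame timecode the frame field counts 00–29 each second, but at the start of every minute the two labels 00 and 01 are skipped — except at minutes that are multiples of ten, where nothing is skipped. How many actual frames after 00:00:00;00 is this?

78579

Complete 10-minute blocks: 4, each 17982 frames → 71928.
Remaining 3 whole minutes in the current block: 1800 + 2 × 1798 = 5396 frames.
Within the current minute: 41 × 30 + 27 − 2 = 1255 (labels ;00/;01 skipped at this minute). Total = 71928 + 5396 + 1255 = 78579.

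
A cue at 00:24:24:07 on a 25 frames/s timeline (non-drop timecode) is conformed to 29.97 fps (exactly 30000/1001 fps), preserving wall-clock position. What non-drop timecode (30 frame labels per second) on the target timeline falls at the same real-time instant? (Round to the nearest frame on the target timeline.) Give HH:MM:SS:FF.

Source frame index: (0×3600 + 24×60 + 24) × 25 + 7 = 36607.
Real time: 36607 / (25) = 36607/25 s.
Target frame: (36607/25) × (30000/1001) = 43928400/1001 ≈ 43884.515 → 43885.
At 30 labels/s: frame 43885 → 00:24:22:25.

00:24:22:25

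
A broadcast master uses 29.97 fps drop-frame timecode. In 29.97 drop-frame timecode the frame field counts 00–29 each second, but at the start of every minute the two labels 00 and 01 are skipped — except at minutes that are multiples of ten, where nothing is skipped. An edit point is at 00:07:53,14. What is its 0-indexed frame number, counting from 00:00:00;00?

Complete 10-minute blocks: 0, each 17982 frames → 0.
Remaining 7 whole minutes in the current block: 1800 + 6 × 1798 = 12588 frames.
Within the current minute: 53 × 30 + 14 − 2 = 1602 (labels ;00/;01 skipped at this minute). Total = 0 + 12588 + 1602 = 14190.

14190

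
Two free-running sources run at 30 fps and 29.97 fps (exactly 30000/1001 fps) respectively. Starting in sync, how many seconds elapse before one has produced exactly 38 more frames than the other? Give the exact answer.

The gap grows by |30000/1001 − 30| = 30/1001 frames per second.
Time for a 38-frame gap: 38 ÷ (30/1001) = 19019/15 s.

19019/15 seconds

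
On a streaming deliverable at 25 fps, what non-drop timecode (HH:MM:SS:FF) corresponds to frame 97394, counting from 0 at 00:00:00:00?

97394 ÷ 25 = 3895 full seconds, remainder 19 frames.
3895 s = 1 h 4 min 55 s.
Timecode: 01:04:55:19.

01:04:55:19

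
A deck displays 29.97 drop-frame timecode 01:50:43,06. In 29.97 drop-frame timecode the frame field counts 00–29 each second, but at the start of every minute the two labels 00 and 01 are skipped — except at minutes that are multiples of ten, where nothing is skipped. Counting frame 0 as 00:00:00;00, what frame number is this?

As if non-drop at 30 labels/s: (1 × 3600 + 50 × 60 + 43) × 30 + 6 = 199296.
Minute boundaries passed: 110; those not divisible by 10: 110 − 11 = 99; dropped labels = 2 × 99 = 198.
Actual frame index = 199296 − 198 = 199098.

199098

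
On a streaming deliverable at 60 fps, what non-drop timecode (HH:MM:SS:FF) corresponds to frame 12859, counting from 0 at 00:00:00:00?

12859 ÷ 60 = 214 full seconds, remainder 19 frames.
214 s = 0 h 3 min 34 s.
Timecode: 00:03:34:19.

00:03:34:19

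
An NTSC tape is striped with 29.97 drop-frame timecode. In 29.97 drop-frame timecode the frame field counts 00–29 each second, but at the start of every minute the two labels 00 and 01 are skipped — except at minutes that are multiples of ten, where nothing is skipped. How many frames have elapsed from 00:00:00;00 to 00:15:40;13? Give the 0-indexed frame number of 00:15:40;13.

Complete 10-minute blocks: 1, each 17982 frames → 17982.
Remaining 5 whole minutes in the current block: 1800 + 4 × 1798 = 8992 frames.
Within the current minute: 40 × 30 + 13 − 2 = 1211 (labels ;00/;01 skipped at this minute). Total = 17982 + 8992 + 1211 = 28185.

28185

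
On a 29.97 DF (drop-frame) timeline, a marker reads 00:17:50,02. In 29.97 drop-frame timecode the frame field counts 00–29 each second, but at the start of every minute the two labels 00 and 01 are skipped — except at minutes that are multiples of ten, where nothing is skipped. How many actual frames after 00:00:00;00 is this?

32070

Complete 10-minute blocks: 1, each 17982 frames → 17982.
Remaining 7 whole minutes in the current block: 1800 + 6 × 1798 = 12588 frames.
Within the current minute: 50 × 30 + 2 − 2 = 1500 (labels ;00/;01 skipped at this minute). Total = 17982 + 12588 + 1500 = 32070.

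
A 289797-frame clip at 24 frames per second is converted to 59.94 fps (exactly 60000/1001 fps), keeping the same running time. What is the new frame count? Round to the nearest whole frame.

723769 frames

Frames at target rate = 289797 × (60000/1001) / (24) = 724492500/1001 ≈ 723768.731.
Nearest whole frame: 723769.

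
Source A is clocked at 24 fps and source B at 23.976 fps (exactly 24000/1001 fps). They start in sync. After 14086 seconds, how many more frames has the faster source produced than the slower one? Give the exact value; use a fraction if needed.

A emits 24 × 14086 = 338064 frames; B emits 24000/1001 × 14086 = 338064000/1001.
Difference = 338064/1001 frames (≈ 337.7263); B is behind A.

338064/1001 frames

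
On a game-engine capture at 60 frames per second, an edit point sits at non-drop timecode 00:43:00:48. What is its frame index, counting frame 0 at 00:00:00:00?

154848

Total seconds to the label: (0 × 3600 + 43 × 60 + 0) = 2580.
Frame index = 2580 × 60 + 48 = 154848.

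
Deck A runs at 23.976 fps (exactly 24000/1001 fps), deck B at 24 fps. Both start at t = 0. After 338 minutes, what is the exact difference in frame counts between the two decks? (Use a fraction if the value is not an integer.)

338 min = 20280 s.
A emits 24000/1001 × 20280 = 37440000/77 frames; B emits 24 × 20280 = 486720.
Difference = 37440/77 frames (≈ 486.2338); B is ahead of A.

37440/77 frames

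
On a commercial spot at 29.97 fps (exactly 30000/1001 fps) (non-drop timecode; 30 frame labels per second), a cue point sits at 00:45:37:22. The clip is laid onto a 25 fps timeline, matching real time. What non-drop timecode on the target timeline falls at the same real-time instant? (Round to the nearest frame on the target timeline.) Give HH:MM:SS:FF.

00:45:40:12

Source frame index: (0×3600 + 45×60 + 37) × 30 + 22 = 82132.
Real time: 82132 / (30000/1001) = 20553533/7500 s.
Target frame: (20553533/7500) × (25) = 20553533/300 ≈ 68511.777 → 68512.
At 25 labels/s: frame 68512 → 00:45:40:12.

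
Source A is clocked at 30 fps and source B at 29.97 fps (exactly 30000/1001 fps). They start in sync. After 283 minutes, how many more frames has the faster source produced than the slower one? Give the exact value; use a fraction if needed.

283 min = 16980 s.
A emits 30 × 16980 = 509400 frames; B emits 30000/1001 × 16980 = 509400000/1001.
Difference = 509400/1001 frames (≈ 508.8911); B is behind A.

509400/1001 frames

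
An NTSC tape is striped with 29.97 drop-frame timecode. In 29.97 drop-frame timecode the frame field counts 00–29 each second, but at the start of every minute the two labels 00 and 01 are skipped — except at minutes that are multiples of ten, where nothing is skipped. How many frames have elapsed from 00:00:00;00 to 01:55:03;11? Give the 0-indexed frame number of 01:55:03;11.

As if non-drop at 30 labels/s: (1 × 3600 + 55 × 60 + 3) × 30 + 11 = 207101.
Minute boundaries passed: 115; those not divisible by 10: 115 − 11 = 104; dropped labels = 2 × 104 = 208.
Actual frame index = 207101 − 208 = 206893.

206893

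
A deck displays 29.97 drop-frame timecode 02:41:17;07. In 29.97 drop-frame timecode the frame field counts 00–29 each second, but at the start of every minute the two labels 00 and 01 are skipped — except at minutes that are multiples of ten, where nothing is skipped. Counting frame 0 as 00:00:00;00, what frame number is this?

As if non-drop at 30 labels/s: (2 × 3600 + 41 × 60 + 17) × 30 + 7 = 290317.
Minute boundaries passed: 161; those not divisible by 10: 161 − 16 = 145; dropped labels = 2 × 145 = 290.
Actual frame index = 290317 − 290 = 290027.

290027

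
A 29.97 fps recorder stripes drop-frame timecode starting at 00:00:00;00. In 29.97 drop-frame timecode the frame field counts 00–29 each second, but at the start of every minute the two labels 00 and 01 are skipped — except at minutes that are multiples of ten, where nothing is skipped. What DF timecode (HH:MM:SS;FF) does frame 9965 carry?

00:05:32;15

Ten DF minutes hold 17982 frames, so frame 9965 lies in block 0 (frames 0–17981) with 9965 frames into that block.
The block's first minute is 1800 frames and the rest 1798 each; 9965 frames reaches minute 5, so 0 × 18 + 5 × 2 = 10 labels have been skipped so far.
Adding those back, label number 9965 + 10 = 9975 at 30 labels/s is 332 s + 15 f = 0 h 5 min 32 s frame 15, i.e. 00:05:32;15.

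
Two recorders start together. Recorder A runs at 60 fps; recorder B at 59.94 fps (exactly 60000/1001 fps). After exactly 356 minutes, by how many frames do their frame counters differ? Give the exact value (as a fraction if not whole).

1281600/1001 frames

356 min = 21360 s.
A emits 60 × 21360 = 1281600 frames; B emits 60000/1001 × 21360 = 1281600000/1001.
Difference = 1281600/1001 frames (≈ 1280.3197); B is behind A.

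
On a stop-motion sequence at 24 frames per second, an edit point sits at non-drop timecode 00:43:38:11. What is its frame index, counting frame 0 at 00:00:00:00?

62843

Total seconds to the label: (0 × 3600 + 43 × 60 + 38) = 2618.
Frame index = 2618 × 24 + 11 = 62843.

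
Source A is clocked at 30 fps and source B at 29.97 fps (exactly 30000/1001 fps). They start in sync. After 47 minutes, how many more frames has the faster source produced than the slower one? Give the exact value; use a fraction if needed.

84600/1001 frames

47 min = 2820 s.
A emits 30 × 2820 = 84600 frames; B emits 30000/1001 × 2820 = 84600000/1001.
Difference = 84600/1001 frames (≈ 84.5155); B is behind A.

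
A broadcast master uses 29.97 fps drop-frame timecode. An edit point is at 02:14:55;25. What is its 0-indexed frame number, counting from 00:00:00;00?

242633

Complete 10-minute blocks: 13, each 17982 frames → 233766.
Remaining 4 whole minutes in the current block: 1800 + 3 × 1798 = 7194 frames.
Within the current minute: 55 × 30 + 25 − 2 = 1673 (labels ;00/;01 skipped at this minute). Total = 233766 + 7194 + 1673 = 242633.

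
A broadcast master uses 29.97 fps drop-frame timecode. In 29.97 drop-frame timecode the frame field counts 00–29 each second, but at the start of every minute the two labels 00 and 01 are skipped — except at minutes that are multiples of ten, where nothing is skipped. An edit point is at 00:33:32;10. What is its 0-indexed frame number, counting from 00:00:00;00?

60310

Complete 10-minute blocks: 3, each 17982 frames → 53946.
Remaining 3 whole minutes in the current block: 1800 + 2 × 1798 = 5396 frames.
Within the current minute: 32 × 30 + 10 − 2 = 968 (labels ;00/;01 skipped at this minute). Total = 53946 + 5396 + 968 = 60310.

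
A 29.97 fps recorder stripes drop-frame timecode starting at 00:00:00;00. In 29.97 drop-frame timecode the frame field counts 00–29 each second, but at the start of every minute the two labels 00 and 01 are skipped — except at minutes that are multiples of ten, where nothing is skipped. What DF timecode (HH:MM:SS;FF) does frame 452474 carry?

04:11:37;16

Ten DF minutes hold 17982 frames, so frame 452474 lies in block 25 (frames 449550–467531) with 2924 frames into that block.
The block's first minute is 1800 frames and the rest 1798 each; 2924 frames reaches minute 1, so 25 × 18 + 1 × 2 = 452 labels have been skipped so far.
Adding those back, label number 452474 + 452 = 452926 at 30 labels/s is 15097 s + 16 f = 4 h 11 min 37 s frame 16, i.e. 04:11:37;16.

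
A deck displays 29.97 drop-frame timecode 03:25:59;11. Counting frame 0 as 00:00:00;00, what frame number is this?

370411

As if non-drop at 30 labels/s: (3 × 3600 + 25 × 60 + 59) × 30 + 11 = 370781.
Minute boundaries passed: 205; those not divisible by 10: 205 − 20 = 185; dropped labels = 2 × 185 = 370.
Actual frame index = 370781 − 370 = 370411.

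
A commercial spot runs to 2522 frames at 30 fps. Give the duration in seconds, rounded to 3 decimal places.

84.067 seconds

Running time = 2522 × 1/30 = 1261/15 s ≈ 84.067 s.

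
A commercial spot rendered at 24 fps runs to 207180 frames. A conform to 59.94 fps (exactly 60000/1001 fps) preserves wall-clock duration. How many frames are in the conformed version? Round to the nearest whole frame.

517433 frames

Frames at target rate = 207180 × (60000/1001) / (24) = 517950000/1001 ≈ 517432.567.
Nearest whole frame: 517433.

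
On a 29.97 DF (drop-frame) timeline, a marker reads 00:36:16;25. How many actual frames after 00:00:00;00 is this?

65239

As if non-drop at 30 labels/s: (0 × 3600 + 36 × 60 + 16) × 30 + 25 = 65305.
Minute boundaries passed: 36; those not divisible by 10: 36 − 3 = 33; dropped labels = 2 × 33 = 66.
Actual frame index = 65305 − 66 = 65239.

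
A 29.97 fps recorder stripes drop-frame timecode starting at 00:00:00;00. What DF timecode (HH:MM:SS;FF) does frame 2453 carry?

00:01:21;25

Ten DF minutes hold 17982 frames, so frame 2453 lies in block 0 (frames 0–17981) with 2453 frames into that block.
The block's first minute is 1800 frames and the rest 1798 each; 2453 frames reaches minute 1, so 0 × 18 + 1 × 2 = 2 labels have been skipped so far.
Adding those back, label number 2453 + 2 = 2455 at 30 labels/s is 81 s + 25 f = 0 h 1 min 21 s frame 25, i.e. 00:01:21;25.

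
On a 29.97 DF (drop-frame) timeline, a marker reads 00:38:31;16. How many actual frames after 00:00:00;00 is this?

As if non-drop at 30 labels/s: (0 × 3600 + 38 × 60 + 31) × 30 + 16 = 69346.
Minute boundaries passed: 38; those not divisible by 10: 38 − 3 = 35; dropped labels = 2 × 35 = 70.
Actual frame index = 69346 − 70 = 69276.

69276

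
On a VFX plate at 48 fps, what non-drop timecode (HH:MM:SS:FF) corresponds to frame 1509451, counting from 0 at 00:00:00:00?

08:44:06:43

1509451 ÷ 48 = 31446 full seconds, remainder 43 frames.
31446 s = 8 h 44 min 6 s.
Timecode: 08:44:06:43.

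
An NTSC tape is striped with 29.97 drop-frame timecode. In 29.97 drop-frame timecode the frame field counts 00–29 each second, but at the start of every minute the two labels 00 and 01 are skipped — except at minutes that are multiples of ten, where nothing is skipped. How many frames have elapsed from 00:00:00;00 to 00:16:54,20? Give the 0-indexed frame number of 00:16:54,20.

As if non-drop at 30 labels/s: (0 × 3600 + 16 × 60 + 54) × 30 + 20 = 30440.
Minute boundaries passed: 16; those not divisible by 10: 16 − 1 = 15; dropped labels = 2 × 15 = 30.
Actual frame index = 30440 − 30 = 30410.

30410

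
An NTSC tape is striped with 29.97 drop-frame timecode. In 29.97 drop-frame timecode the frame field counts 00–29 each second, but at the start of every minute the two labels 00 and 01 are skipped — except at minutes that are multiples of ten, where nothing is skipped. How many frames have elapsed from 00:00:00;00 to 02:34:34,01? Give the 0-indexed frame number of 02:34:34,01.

As if non-drop at 30 labels/s: (2 × 3600 + 34 × 60 + 34) × 30 + 1 = 278221.
Minute boundaries passed: 154; those not divisible by 10: 154 − 15 = 139; dropped labels = 2 × 139 = 278.
Actual frame index = 278221 − 278 = 277943.

277943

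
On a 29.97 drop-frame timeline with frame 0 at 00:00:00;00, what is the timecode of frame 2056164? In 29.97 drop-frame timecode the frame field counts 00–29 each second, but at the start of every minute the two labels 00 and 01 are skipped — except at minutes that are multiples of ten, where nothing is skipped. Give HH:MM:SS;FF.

Ten DF minutes hold 17982 frames, so frame 2056164 lies in block 114 (frames 2049948–2067929) with 6216 frames into that block.
The block's first minute is 1800 frames and the rest 1798 each; 6216 frames reaches minute 3, so 114 × 18 + 3 × 2 = 2058 labels have been skipped so far.
Adding those back, label number 2056164 + 2058 = 2058222 at 30 labels/s is 68607 s + 12 f = 19 h 3 min 27 s frame 12, i.e. 19:03:27;12.

19:03:27;12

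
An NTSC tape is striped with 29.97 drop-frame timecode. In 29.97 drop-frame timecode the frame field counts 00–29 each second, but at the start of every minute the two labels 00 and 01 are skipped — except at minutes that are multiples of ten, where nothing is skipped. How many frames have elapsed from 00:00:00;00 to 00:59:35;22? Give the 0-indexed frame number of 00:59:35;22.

Complete 10-minute blocks: 5, each 17982 frames → 89910.
Remaining 9 whole minutes in the current block: 1800 + 8 × 1798 = 16184 frames.
Within the current minute: 35 × 30 + 22 − 2 = 1070 (labels ;00/;01 skipped at this minute). Total = 89910 + 16184 + 1070 = 107164.

107164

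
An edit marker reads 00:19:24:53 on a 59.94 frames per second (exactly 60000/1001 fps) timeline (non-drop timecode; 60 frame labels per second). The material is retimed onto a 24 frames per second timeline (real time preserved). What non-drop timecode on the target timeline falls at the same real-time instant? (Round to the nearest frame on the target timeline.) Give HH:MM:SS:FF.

00:19:26:01

Source frame index: (0×3600 + 19×60 + 24) × 60 + 53 = 69893.
Real time: 69893 / (60000/1001) = 69962893/60000 s.
Target frame: (69962893/60000) × (24) = 69962893/2500 ≈ 27985.157 → 27985.
At 24 labels/s: frame 27985 → 00:19:26:01.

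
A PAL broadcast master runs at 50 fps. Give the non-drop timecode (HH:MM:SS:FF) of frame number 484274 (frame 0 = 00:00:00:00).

02:41:25:24

484274 ÷ 50 = 9685 full seconds, remainder 24 frames.
9685 s = 2 h 41 min 25 s.
Timecode: 02:41:25:24.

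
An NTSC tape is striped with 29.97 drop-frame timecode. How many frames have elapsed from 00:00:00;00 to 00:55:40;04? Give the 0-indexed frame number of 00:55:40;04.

100104

Complete 10-minute blocks: 5, each 17982 frames → 89910.
Remaining 5 whole minutes in the current block: 1800 + 4 × 1798 = 8992 frames.
Within the current minute: 40 × 30 + 4 − 2 = 1202 (labels ;00/;01 skipped at this minute). Total = 89910 + 8992 + 1202 = 100104.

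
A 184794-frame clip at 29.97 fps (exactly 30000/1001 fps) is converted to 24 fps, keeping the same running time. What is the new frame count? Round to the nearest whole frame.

Frames at target rate = 184794 × (24) / (30000/1001) = 92489397/625 ≈ 147983.035.
Nearest whole frame: 147983.

147983 frames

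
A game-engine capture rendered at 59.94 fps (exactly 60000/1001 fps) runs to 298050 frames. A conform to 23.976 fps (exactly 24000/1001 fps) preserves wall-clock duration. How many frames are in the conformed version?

119220 frames

Target frames = source frames × (target rate / source rate) = 298050 × (24000/1001)/(60000/1001) = 298050 × 2/5 = 119220.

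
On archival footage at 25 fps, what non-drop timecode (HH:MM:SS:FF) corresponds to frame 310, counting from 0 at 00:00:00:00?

310 ÷ 25 = 12 full seconds, remainder 10 frames.
12 s = 0 h 0 min 12 s.
Timecode: 00:00:12:10.

00:00:12:10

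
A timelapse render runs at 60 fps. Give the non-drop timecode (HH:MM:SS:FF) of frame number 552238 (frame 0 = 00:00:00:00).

02:33:23:58

552238 ÷ 60 = 9203 full seconds, remainder 58 frames.
9203 s = 2 h 33 min 23 s.
Timecode: 02:33:23:58.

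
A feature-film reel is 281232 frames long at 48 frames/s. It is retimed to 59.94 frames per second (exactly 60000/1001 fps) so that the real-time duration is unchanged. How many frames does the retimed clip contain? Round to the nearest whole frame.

Frames at target rate = 281232 × (60000/1001) / (48) = 50220000/143 ≈ 351188.811.
Nearest whole frame: 351189.

351189 frames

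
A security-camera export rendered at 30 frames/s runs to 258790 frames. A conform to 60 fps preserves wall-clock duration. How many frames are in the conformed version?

Frames at target rate = 258790 × (60) / (30) = 517580.

517580 frames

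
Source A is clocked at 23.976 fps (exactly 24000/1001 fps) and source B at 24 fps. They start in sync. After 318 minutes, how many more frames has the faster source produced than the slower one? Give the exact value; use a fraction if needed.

318 min = 19080 s.
A emits 24000/1001 × 19080 = 457920000/1001 frames; B emits 24 × 19080 = 457920.
Difference = 457920/1001 frames (≈ 457.4625); B is ahead of A.

457920/1001 frames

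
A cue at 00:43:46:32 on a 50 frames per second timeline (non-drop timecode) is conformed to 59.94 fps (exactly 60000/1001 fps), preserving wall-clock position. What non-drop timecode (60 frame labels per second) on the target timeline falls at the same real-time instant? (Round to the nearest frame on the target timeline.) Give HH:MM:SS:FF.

Source frame index: (0×3600 + 43×60 + 46) × 50 + 32 = 131332.
Real time: 131332 / (50) = 65666/25 s.
Target frame: (65666/25) × (60000/1001) = 157598400/1001 ≈ 157440.959 → 157441.
At 60 labels/s: frame 157441 → 00:43:44:01.

00:43:44:01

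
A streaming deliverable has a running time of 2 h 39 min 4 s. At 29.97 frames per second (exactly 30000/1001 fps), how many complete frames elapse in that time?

286033 frames

2 h 39 min 4 s = 9544 s.
Frames = 9544 × 30000/1001 = 286320000/1001 ≈ 286033.9660.
Complete frames: 286033.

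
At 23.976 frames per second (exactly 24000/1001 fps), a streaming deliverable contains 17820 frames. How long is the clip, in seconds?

743.2425 seconds

Running time = 17820 / (24000/1001) = 743.2425 s.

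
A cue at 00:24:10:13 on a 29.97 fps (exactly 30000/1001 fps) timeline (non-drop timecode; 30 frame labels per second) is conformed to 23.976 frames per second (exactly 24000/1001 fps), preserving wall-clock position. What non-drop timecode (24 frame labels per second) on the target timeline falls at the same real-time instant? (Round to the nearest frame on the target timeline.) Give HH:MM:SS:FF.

Source frame index: (0×3600 + 24×60 + 10) × 30 + 13 = 43513.
Real time: 43513 / (30000/1001) = 43556513/30000 s.
Target frame: (43556513/30000) × (24000/1001) = 174052/5 ≈ 34810.400 → 34810.
At 24 labels/s: frame 34810 → 00:24:10:10.

00:24:10:10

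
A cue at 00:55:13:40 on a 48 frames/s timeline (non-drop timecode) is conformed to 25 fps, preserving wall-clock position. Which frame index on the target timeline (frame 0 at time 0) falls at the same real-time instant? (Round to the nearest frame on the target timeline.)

Source frame index: (0×3600 + 55×60 + 13) × 48 + 40 = 159064.
Real time: 159064 / (48) = 19883/6 s.
Target frame: (19883/6) × (25) = 497075/6 ≈ 82845.833 → 82846.

frame 82846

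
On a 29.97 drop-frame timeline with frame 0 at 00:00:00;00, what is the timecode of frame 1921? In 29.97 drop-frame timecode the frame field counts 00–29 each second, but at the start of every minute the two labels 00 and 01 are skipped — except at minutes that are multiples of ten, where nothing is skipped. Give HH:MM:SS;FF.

Each 10-minute DF block holds 10 × 60 × 30 − 9 × 2 = 17982 frames. 1921 ÷ 17982 → 0 full blocks, remainder 1921.
Within the partial block the first minute is 1800 frames and each further minute 1798, so 1 further minute boundary passed. Total skipped labels = 18 × 0 + 2 × 1 = 2.
Non-drop label index = 1921 + 2 = 1923; at 30 labels/s that is 00:01:04:03, i.e. DF 00:01:04;03.

00:01:04;03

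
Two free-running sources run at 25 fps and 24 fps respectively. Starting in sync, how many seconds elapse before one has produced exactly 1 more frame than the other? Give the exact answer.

The gap grows by |24 − 25| = 1 frame per second.
Time for a 1-frame gap: 1 ÷ (1) = 1 s.

1 seconds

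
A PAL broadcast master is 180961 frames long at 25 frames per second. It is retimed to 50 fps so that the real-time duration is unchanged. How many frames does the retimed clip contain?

Target frames = source frames × (target rate / source rate) = 180961 × (50)/(25) = 180961 × 2 = 361922.

361922 frames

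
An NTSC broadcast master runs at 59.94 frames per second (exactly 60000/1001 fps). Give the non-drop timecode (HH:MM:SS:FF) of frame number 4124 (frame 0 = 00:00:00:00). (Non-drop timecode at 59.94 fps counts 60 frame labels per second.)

4124 ÷ 60 = 68 full seconds, remainder 44 frames.
68 s = 0 h 1 min 8 s.
Timecode: 00:01:08:44.

00:01:08:44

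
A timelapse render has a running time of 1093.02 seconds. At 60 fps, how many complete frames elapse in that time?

65581 frames

Frames = 1093.02 × 60 = 327906/5 ≈ 65581.2000.
Complete frames: 65581.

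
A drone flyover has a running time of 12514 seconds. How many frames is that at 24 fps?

Frames = 12514 × 24 = 300336.

300336 frames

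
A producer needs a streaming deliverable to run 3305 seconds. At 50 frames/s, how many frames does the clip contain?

165250 frames

Frames = 3305 × 50 = 165250.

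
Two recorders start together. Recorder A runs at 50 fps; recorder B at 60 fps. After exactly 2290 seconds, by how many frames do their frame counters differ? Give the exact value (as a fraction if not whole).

22900 frames

A emits 50 × 2290 = 114500 frames; B emits 60 × 2290 = 137400.
Difference = 22900 frames; B is ahead of A.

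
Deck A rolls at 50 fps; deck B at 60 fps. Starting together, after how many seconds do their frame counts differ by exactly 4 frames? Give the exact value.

0.4 seconds

The gap grows by |60 − 50| = 10 frames per second.
Time for a 4-frame gap: 4 ÷ (10) = 0.4 s.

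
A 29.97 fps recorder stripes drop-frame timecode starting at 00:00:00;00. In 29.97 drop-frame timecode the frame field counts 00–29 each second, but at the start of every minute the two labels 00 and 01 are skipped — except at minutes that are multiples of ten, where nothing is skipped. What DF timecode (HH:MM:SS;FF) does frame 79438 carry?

Ten DF minutes hold 17982 frames, so frame 79438 lies in block 4 (frames 71928–89909) with 7510 frames into that block.
The block's first minute is 1800 frames and the rest 1798 each; 7510 frames reaches minute 4, so 4 × 18 + 4 × 2 = 80 labels have been skipped so far.
Adding those back, label number 79438 + 80 = 79518 at 30 labels/s is 2650 s + 18 f = 0 h 44 min 10 s frame 18, i.e. 00:44:10;18.

00:44:10;18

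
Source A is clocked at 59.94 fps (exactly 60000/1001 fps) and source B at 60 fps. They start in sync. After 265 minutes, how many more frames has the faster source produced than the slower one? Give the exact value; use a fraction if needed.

265 min = 15900 s.
A emits 60000/1001 × 15900 = 954000000/1001 frames; B emits 60 × 15900 = 954000.
Difference = 954000/1001 frames (≈ 953.0470); B is ahead of A.

954000/1001 frames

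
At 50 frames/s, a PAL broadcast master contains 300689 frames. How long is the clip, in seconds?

6013.78 seconds

Running time = 300689 / (50) = 6013.78 s.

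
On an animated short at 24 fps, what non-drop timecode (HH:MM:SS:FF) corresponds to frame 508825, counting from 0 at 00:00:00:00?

508825 ÷ 24 = 21201 full seconds, remainder 1 frame.
21201 s = 5 h 53 min 21 s.
Timecode: 05:53:21:01.

05:53:21:01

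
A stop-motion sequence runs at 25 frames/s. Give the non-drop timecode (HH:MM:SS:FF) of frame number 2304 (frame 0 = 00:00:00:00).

2304 ÷ 25 = 92 full seconds, remainder 4 frames.
92 s = 0 h 1 min 32 s.
Timecode: 00:01:32:04.

00:01:32:04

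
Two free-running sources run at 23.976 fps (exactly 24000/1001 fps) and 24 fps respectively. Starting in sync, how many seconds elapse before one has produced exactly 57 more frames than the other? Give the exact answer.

The gap grows by |24 − 24000/1001| = 24/1001 frames per second.
Time for a 57-frame gap: 57 ÷ (24/1001) = 2377.375 s.

2377.375 seconds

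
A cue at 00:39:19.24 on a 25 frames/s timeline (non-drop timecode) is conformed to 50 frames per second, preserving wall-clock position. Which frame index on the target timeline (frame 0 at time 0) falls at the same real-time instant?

frame 117998

Source frame index: (0×3600 + 39×60 + 19) × 25 + 24 = 58999.
Real time: 58999 / (25) = 58999/25 s.
Target frame: (58999/25) × (50) = 117998.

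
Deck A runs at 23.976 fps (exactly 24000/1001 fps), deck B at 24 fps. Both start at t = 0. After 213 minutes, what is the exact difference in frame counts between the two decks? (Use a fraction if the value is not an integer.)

306720/1001 frames

213 min = 12780 s.
A emits 24000/1001 × 12780 = 306720000/1001 frames; B emits 24 × 12780 = 306720.
Difference = 306720/1001 frames (≈ 306.4136); B is ahead of A.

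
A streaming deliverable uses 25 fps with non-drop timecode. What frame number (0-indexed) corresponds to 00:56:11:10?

Total seconds to the label: (0 × 3600 + 56 × 60 + 11) = 3371.
Frame index = 3371 × 25 + 10 = 84285.

frame 84285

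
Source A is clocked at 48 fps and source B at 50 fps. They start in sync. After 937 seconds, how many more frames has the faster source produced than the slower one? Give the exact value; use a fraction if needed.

1874 frames

A emits 48 × 937 = 44976 frames; B emits 50 × 937 = 46850.
Difference = 1874 frames; B is ahead of A.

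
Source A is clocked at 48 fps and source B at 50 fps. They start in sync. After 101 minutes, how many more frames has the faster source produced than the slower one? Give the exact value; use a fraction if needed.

12120 frames

101 min = 6060 s.
A emits 48 × 6060 = 290880 frames; B emits 50 × 6060 = 303000.
Difference = 12120 frames; B is ahead of A.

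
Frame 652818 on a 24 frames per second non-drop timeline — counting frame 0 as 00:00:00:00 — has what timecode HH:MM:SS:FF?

652818 ÷ 24 = 27200 full seconds, remainder 18 frames.
27200 s = 7 h 33 min 20 s.
Timecode: 07:33:20:18.

07:33:20:18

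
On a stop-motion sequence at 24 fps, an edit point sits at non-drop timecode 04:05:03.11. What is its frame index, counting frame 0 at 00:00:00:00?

Total seconds to the label: (4 × 3600 + 5 × 60 + 3) = 14703.
Frame index = 14703 × 24 + 11 = 352883.

frame 352883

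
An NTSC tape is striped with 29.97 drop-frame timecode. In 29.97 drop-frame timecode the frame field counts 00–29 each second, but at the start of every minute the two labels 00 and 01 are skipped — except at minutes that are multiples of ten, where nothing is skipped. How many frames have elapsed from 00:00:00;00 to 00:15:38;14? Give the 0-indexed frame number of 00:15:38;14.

Complete 10-minute blocks: 1, each 17982 frames → 17982.
Remaining 5 whole minutes in the current block: 1800 + 4 × 1798 = 8992 frames.
Within the current minute: 38 × 30 + 14 − 2 = 1152 (labels ;00/;01 skipped at this minute). Total = 17982 + 8992 + 1152 = 28126.

28126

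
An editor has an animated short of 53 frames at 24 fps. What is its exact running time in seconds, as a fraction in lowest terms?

53/24 seconds

Running time = 53 ÷ (24) = 53 × 1/24 = 53/24 s.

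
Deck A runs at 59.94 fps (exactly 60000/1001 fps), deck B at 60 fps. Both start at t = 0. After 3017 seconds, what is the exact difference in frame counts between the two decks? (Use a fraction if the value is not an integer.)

25860/143 frames

A emits 60000/1001 × 3017 = 25860000/143 frames; B emits 60 × 3017 = 181020.
Difference = 25860/143 frames (≈ 180.8392); B is ahead of A.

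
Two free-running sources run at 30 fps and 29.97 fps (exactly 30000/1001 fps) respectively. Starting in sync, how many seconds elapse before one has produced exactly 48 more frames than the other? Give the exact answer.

1601.6 seconds

The gap grows by |30000/1001 − 30| = 30/1001 frames per second.
Time for a 48-frame gap: 48 ÷ (30/1001) = 1601.6 s.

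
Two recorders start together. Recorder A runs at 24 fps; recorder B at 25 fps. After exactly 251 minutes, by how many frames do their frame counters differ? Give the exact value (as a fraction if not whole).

251 min = 15060 s.
A emits 24 × 15060 = 361440 frames; B emits 25 × 15060 = 376500.
Difference = 15060 frames; B is ahead of A.

15060 frames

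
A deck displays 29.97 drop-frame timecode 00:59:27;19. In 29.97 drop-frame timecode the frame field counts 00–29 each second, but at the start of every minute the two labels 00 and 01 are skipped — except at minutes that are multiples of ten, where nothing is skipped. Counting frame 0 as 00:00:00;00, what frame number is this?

As if non-drop at 30 labels/s: (0 × 3600 + 59 × 60 + 27) × 30 + 19 = 107029.
Minute boundaries passed: 59; those not divisible by 10: 59 − 5 = 54; dropped labels = 2 × 54 = 108.
Actual frame index = 107029 − 108 = 106921.

106921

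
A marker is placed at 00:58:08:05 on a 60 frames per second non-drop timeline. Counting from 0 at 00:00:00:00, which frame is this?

Total seconds to the label: (0 × 3600 + 58 × 60 + 8) = 3488.
Frame index = 3488 × 60 + 5 = 209285.

209285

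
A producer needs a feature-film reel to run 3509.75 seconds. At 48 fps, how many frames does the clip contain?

Frames = 3509.75 × 48 = 168468.

168468 frames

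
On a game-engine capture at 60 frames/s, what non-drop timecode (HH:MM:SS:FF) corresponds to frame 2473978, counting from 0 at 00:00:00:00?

11:27:12:58

2473978 ÷ 60 = 41232 full seconds, remainder 58 frames.
41232 s = 11 h 27 min 12 s.
Timecode: 11:27:12:58.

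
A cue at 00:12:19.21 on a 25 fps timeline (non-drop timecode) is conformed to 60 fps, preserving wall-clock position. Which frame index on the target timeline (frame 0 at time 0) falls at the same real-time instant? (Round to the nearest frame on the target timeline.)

Source frame index: (0×3600 + 12×60 + 19) × 25 + 21 = 18496.
Real time: 18496 / (25) = 18496/25 s.
Target frame: (18496/25) × (60) = 221952/5 ≈ 44390.400 → 44390.

frame 44390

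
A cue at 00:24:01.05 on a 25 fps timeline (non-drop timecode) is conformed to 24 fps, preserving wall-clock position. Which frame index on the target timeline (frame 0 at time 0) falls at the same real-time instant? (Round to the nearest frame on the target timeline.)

frame 34589

Source frame index: (0×3600 + 24×60 + 1) × 25 + 5 = 36030.
Real time: 36030 / (25) = 7206/5 s.
Target frame: (7206/5) × (24) = 172944/5 ≈ 34588.800 → 34589.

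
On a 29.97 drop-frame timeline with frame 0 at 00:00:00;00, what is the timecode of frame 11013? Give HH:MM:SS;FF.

Ten DF minutes hold 17982 frames, so frame 11013 lies in block 0 (frames 0–17981) with 11013 frames into that block.
The block's first minute is 1800 frames and the rest 1798 each; 11013 frames reaches minute 6, so 0 × 18 + 6 × 2 = 12 labels have been skipped so far.
Adding those back, label number 11013 + 12 = 11025 at 30 labels/s is 367 s + 15 f = 0 h 6 min 7 s frame 15, i.e. 00:06:07;15.

00:06:07;15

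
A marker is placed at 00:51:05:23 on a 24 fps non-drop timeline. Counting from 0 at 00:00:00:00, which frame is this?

frame 73583

Total seconds to the label: (0 × 3600 + 51 × 60 + 5) = 3065.
Frame index = 3065 × 24 + 23 = 73583.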